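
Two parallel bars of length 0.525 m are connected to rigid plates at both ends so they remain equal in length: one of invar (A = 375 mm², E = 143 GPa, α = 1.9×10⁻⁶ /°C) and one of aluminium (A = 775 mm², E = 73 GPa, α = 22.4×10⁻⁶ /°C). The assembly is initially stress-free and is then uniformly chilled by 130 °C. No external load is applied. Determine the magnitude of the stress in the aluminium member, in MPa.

σ ≈ 94.7 MPa (tensile)

Equilibrium of a rigid end plate with no external load gives equal and opposite internal forces ±P in the two members. Since α_{aluminium} > α_{invar}, cooling drives the aluminium into tension and the invar into compression.
Setting the final lengths equal and cancelling L: (α₁ − α₂)ΔT = P/(A₁E₁) + P/(A₂E₂).
|α₁ − α₂|·ΔT = 20.5×10⁻⁶ × 130 = 0.002665.
1/(A₁E₁) + 1/(A₂E₂) = 1/(375×143×10³) + 1/(775×73×10³) = 3.632×10⁻⁸ N⁻¹.
So P = 0.002665 / 3.632×10⁻⁸ = 73.37 kN.
σ_{aluminium} = P/A₂ = 73370/775 = 94.67 MPa, tensile.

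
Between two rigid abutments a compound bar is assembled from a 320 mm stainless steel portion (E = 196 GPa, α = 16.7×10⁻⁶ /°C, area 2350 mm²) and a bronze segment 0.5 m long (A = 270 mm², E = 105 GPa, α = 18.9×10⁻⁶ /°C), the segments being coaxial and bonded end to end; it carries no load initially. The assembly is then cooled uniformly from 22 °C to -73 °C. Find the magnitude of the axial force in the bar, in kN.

Free thermal contraction of the whole bar: Σ αᵢΔT Lᵢ = 16.7×10⁻⁶×95×320 + 18.9×10⁻⁶×95×500 = 1.405 mm.
Since the ends are fixed, an axial force P builds up, equal in every segment, with P · Σ Lᵢ/(AᵢEᵢ) = δ_free.
Σ Lᵢ/(AᵢEᵢ) = 320/(2350×196×10³) + 500/(270×105×10³) = 1.833×10⁻⁵ mm/N.
Hence P = δ_free / Σ(L/AE) = 1.405/1.833×10⁻⁵ = 76.67 kN (tensile).

P ≈ 76.7 kN (tensile)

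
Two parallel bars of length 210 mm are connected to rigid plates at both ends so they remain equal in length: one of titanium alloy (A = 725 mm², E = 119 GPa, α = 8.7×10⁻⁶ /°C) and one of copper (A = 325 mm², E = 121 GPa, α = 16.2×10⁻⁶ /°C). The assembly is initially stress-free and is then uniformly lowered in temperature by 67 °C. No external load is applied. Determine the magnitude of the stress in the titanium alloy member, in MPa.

σ ≈ 18.7 MPa (compressive)

Equilibrium of a rigid end plate with no external load gives equal and opposite internal forces ±P in the two members. Since α_{copper} > α_{titanium alloy}, cooling drives the copper into tension and the titanium alloy into compression.
Compatibility of the two members (thermal + elastic change equal): (α₁ − α₂)ΔT = P·[1/(A₁E₁) + 1/(A₂E₂)].
|α₁ − α₂|·ΔT = 7.5×10⁻⁶ × 67 = 0.0005025.
1/(A₁E₁) + 1/(A₂E₂) = 1/(725×119×10³) + 1/(325×121×10³) = 3.702×10⁻⁸ N⁻¹.
P = 0.0005025 / 3.702×10⁻⁸ = 13570 N = 13.57 kN.
σ_{titanium alloy} = P/A₁ = 13570/725 = 18.72 MPa, compressive.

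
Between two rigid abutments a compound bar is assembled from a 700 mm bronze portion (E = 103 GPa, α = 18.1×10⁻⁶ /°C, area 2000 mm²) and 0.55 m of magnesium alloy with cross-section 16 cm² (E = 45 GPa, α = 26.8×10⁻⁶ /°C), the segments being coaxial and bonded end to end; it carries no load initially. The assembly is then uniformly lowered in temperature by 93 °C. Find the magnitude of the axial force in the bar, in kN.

With the walls removed the bar would change length by δ_free = Σ αᵢΔT Lᵢ = 18.1×10⁻⁶×93×700 + 26.8×10⁻⁶×93×550 = 2.549 mm.
The walls prevent any net length change, so an axial force P (same in every segment) develops. Compatibility: P · Σ Lᵢ/(AᵢEᵢ) = δ_free.
Σ Lᵢ/(AᵢEᵢ) = 700/(2000×103×10³) + 550/(1600×45×10³) = 1.104×10⁻⁵ mm/N.
So P = 2.549 / 1.104×10⁻⁵ = 231 kN, tensile.

P ≈ 231 kN (tensile)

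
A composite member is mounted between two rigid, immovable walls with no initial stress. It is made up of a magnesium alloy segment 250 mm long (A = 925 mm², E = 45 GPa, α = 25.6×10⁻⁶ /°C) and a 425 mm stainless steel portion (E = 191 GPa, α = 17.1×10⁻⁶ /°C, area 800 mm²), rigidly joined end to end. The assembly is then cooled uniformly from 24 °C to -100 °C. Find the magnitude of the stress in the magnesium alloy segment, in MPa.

With the walls removed the bar would change length by δ_free = Σ αᵢΔT Lᵢ = 25.6×10⁻⁶×124×250 + 17.1×10⁻⁶×124×425 = 1.695 mm.
The walls prevent any net length change, so an axial force P (same in every segment) develops. Compatibility: P · Σ Lᵢ/(AᵢEᵢ) = δ_free.
The series flexibility is Σ Lᵢ/(AᵢEᵢ) = 250/(925×45×10³) + 425/(800×191×10³) = 8.787×10⁻⁶ mm/N.
P = 1.695 / 8.787×10⁻⁶ = 192900 N = 192.9 kN, tensile.
σ_{magnesium alloy} = P / A = 192900 / 925 = 208.5 MPa.

σ ≈ 209 MPa (tensile)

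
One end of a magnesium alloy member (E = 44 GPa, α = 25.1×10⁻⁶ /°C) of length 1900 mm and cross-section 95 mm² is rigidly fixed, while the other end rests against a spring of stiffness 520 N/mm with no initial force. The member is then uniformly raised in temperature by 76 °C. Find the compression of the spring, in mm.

Free thermal expansion: δ_free = αΔT L = 25.1×10⁻⁶ × 76 × 1900 = 3.624 mm.
With a force P in the spring, the elastic change of the member is PL/(AE) and that of the spring is P/k; compatibility requires their sum to equal δ_free.
So P = δ_free / [L/(AE) + 1/k] = 3.624 / [ 1900/(95×44×10³) + 1/(520) ].
P = 3.624 / 0.002378 = 1524 N.
Spring compression = P/k = 1524/(520) = 2.932 mm.

δ ≈ 2.93 mm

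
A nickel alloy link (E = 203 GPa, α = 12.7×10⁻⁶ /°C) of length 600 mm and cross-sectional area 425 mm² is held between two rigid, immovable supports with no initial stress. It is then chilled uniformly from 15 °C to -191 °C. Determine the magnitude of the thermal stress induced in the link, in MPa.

σ ≈ 531 MPa (tensile)

Because both ends are immovable the net strain is zero, and the suppressed thermal strain is αΔT = 12.7×10⁻⁶ × 206 = 2616.2×10⁻⁶.
σ = EαΔT = 203×10³ × 12.7×10⁻⁶ × 206 = 531.1 MPa (tensile; the link is trying to contract).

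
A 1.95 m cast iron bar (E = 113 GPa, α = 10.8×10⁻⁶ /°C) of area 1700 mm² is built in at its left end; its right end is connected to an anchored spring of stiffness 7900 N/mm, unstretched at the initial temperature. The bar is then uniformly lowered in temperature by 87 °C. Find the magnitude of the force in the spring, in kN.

The unrestrained thermal change is αΔT L = 10.8×10⁻⁶ × 87 × 1950 = 1.832 mm.
Let P be the tensile force in the spring. The bar extends elastically by PL/(AE) and the spring stretches by P/k; together these equal δ_free.
So P = δ_free / [L/(AE) + 1/k] = 1.832 / [ 1950/(1700×113×10³) + 1/(7900) ].
P = 1.832 / 0.0001367 = 13400 N.

P ≈ 13.4 kN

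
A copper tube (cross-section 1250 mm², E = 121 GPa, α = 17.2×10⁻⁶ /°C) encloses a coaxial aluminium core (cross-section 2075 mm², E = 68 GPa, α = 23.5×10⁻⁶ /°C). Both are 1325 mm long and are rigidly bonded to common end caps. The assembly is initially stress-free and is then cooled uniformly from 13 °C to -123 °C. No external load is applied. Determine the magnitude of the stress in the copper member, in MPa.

σ ≈ 50 MPa (compressive)

The aluminium has the larger α, so on cooling it would change length more than the copper if both were free. The rigid plates force a common final length, so the aluminium is put into tension and the copper into compression, with equal and opposite forces P (no external load).
Compatibility of the two members (thermal + elastic change equal): (α₁ − α₂)ΔT = P·[1/(A₁E₁) + 1/(A₂E₂)].
|α₁ − α₂|·ΔT = 6.3×10⁻⁶ × 136 = 0.0008568.
1/(A₁E₁) + 1/(A₂E₂) = 1/(1250×121×10³) + 1/(2075×68×10³) = 1.37×10⁻⁸ N⁻¹.
So P = 0.0008568 / 1.37×10⁻⁸ = 62.55 kN.
σ_{copper} = P/A₁ = 62550/1250 = 50.04 MPa, compressive.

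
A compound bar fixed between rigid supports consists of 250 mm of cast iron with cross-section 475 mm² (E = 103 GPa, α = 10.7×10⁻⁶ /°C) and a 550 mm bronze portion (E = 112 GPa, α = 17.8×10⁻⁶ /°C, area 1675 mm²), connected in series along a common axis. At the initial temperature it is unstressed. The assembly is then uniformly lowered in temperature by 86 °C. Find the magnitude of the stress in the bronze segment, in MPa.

With the walls removed the bar would change length by δ_free = Σ αᵢΔT Lᵢ = 10.7×10⁻⁶×86×250 + 17.8×10⁻⁶×86×550 = 1.072 mm.
The walls prevent any net length change, so an axial force P (same in every segment) develops. Compatibility: P · Σ Lᵢ/(AᵢEᵢ) = δ_free.
The series flexibility is Σ Lᵢ/(AᵢEᵢ) = 250/(475×103×10³) + 550/(1675×112×10³) = 8.042×10⁻⁶ mm/N.
So P = 1.072 / 8.042×10⁻⁶ = 133.3 kN, tensile.
σ_{bronze} = P / A = 133300 / 1675 = 79.59 MPa.

σ ≈ 79.6 MPa (tensile)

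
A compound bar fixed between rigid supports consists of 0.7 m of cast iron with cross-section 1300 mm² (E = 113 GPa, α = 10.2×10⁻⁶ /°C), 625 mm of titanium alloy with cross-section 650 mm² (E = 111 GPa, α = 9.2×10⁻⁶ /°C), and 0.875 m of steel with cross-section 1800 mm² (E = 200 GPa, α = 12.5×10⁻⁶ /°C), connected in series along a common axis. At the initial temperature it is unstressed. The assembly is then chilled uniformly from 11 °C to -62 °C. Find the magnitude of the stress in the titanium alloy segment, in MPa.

With the walls removed the bar would change length by δ_free = Σ αᵢΔT Lᵢ = 10.2×10⁻⁶×73×700 + 9.2×10⁻⁶×73×625 + 12.5×10⁻⁶×73×875 = 1.739 mm.
The rigid supports impose zero overall length change; the single axial force P common to all segments must satisfy P Σ Lᵢ/(AᵢEᵢ) = δ_free.
The series flexibility is Σ Lᵢ/(AᵢEᵢ) = 700/(1300×113×10³) + 625/(650×111×10³) + 875/(1800×200×10³) = 1.586×10⁻⁵ mm/N.
So P = 1.739 / 1.586×10⁻⁵ = 109.7 kN, tensile.
σ_{titanium alloy} = P / A = 109700 / 650 = 168.7 MPa.

σ ≈ 169 MPa (tensile)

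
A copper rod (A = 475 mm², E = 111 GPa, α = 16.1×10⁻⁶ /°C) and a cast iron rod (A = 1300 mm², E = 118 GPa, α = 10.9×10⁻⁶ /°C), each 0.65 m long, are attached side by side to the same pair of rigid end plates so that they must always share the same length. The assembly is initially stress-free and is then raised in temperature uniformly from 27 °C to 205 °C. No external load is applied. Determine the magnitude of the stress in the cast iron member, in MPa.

The copper has the larger α, so on heating it would change length more than the cast iron if both were free. The rigid plates force a common final length, so the copper is put into compression and the cast iron into tension, with equal and opposite forces P (no external load).
Setting the final lengths equal and cancelling L: (α₁ − α₂)ΔT = P/(A₁E₁) + P/(A₂E₂).
|α₁ − α₂|·ΔT = 5.2×10⁻⁶ × 178 = 0.0009256.
1/(A₁E₁) + 1/(A₂E₂) = 1/(475×111×10³) + 1/(1300×118×10³) = 2.549×10⁻⁸ N⁻¹.
P = 0.0009256 / 2.549×10⁻⁸ = 36320 N = 36.32 kN.
σ_{cast iron} = P/A₂ = 36320/1300 = 27.94 MPa, tensile.

σ ≈ 27.9 MPa (tensile)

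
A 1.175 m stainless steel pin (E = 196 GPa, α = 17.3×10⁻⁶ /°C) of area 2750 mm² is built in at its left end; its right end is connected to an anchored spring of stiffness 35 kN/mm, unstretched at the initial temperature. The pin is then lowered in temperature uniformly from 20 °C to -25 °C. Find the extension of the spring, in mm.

δ ≈ 0.85 mm

The unrestrained thermal change is αΔT L = 17.3×10⁻⁶ × 45 × 1175 = 0.9147 mm.
Let P be the tensile force in the spring. The pin extends elastically by PL/(AE) and the spring stretches by P/k; together these equal δ_free.
P [ L/(AE) + 1/k ] = δ_free → P [ 1175/(2750×196×10³) + 1/(35×10³) ] = 0.9147.
P = 0.9147 / 3.075×10⁻⁵ = 29750 N.
Spring extension = P/k = 29750/(35×10³) = 0.8499 mm.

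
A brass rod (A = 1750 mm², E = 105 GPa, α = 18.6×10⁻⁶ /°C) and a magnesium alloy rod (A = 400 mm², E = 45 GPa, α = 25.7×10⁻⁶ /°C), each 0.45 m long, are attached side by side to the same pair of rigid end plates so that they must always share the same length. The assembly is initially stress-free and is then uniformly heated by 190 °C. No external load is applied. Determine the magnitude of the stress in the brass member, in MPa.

Equilibrium of a rigid end plate with no external load gives equal and opposite internal forces ±P in the two members. Since α_{magnesium alloy} > α_{brass}, heating drives the magnesium alloy into compression and the brass into tension.
Setting the final lengths equal and cancelling L: (α₁ − α₂)ΔT = P/(A₁E₁) + P/(A₂E₂).
|α₁ − α₂|·ΔT = 7.1×10⁻⁶ × 190 = 0.001349.
1/(A₁E₁) + 1/(A₂E₂) = 1/(1750×105×10³) + 1/(400×45×10³) = 6.1×10⁻⁸ N⁻¹.
P = 0.001349 / 6.1×10⁻⁸ = 22120 N = 22.12 kN.
σ_{brass} = P/A₁ = 22120/1750 = 12.64 MPa, tensile.

σ ≈ 12.6 MPa (tensile)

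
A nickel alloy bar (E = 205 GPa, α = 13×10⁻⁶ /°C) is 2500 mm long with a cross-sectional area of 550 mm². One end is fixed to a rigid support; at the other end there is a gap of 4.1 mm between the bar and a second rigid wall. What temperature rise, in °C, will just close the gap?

Contact occurs when the free expansion equals the gap: αΔT L = 4.1 mm.
So ΔT = g/(αL) = 4.1/(13×10⁻⁶ × 2500) = 126.2 °C.

ΔT ≈ 126 °C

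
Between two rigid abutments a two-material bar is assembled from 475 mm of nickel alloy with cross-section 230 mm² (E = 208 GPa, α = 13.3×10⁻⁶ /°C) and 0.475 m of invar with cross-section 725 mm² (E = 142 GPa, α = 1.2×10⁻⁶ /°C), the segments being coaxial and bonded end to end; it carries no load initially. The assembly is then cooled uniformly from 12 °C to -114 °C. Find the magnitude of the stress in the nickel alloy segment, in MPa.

With the walls removed the bar would change length by δ_free = Σ αᵢΔT Lᵢ = 13.3×10⁻⁶×126×475 + 1.2×10⁻⁶×126×475 = 0.8678 mm.
Since the ends are fixed, an axial force P builds up, equal in every segment, with P · Σ Lᵢ/(AᵢEᵢ) = δ_free.
The series flexibility is Σ Lᵢ/(AᵢEᵢ) = 475/(230×208×10³) + 475/(725×142×10³) = 1.454×10⁻⁵ mm/N.
So P = 0.8678 / 1.454×10⁻⁵ = 59.67 kN, tensile.
σ_{nickel alloy} = P / A = 59670 / 230 = 259.5 MPa.

σ ≈ 259 MPa (tensile)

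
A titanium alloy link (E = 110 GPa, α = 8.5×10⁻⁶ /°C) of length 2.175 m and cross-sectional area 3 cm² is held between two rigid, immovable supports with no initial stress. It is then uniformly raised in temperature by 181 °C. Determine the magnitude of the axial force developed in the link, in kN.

P ≈ 50.8 kN (compressive)

The ends cannot move, so σ = EαΔT = 110×10³ × 8.5×10⁻⁶ × 181 = 169.2 MPa.
P = AEαΔT = 300 × 110×10³ × 8.5×10⁻⁶ × 181 = 50.77 kN (compressive).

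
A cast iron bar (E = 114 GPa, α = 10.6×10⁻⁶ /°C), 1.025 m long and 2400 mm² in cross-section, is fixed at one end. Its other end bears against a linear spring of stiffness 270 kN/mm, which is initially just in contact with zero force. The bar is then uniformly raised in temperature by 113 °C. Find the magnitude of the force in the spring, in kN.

If the spring were absent the bar would lengthen by αΔT L = 10.6×10⁻⁶ × 113 × 1025 = 1.228 mm.
Let P be the compressive force at the spring. The bar shortens elastically by PL/(AE) and the spring compresses by P/k; together these equal δ_free.
P [ L/(AE) + 1/k ] = δ_free → P [ 1025/(2400×114×10³) + 1/(270×10³) ] = 1.228.
P = 1.228 / 7.45×10⁻⁶ = 164800 N.

P ≈ 165 kN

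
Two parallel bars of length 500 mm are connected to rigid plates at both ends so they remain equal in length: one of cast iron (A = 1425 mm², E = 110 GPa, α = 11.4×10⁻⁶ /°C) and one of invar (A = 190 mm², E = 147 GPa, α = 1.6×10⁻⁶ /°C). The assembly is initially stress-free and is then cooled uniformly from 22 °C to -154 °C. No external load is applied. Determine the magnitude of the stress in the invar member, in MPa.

The cast iron has the larger α, so on cooling it would change length more than the invar if both were free. The rigid plates force a common final length, so the cast iron is put into tension and the invar into compression, with equal and opposite forces P (no external load).
Compatibility of the two members (thermal + elastic change equal): (α₁ − α₂)ΔT = P·[1/(A₁E₁) + 1/(A₂E₂)].
|α₁ − α₂|·ΔT = 9.8×10⁻⁶ × 176 = 0.001725.
1/(A₁E₁) + 1/(A₂E₂) = 1/(1425×110×10³) + 1/(190×147×10³) = 4.218×10⁻⁸ N⁻¹.
So P = 0.001725 / 4.218×10⁻⁸ = 40.89 kN.
σ_{invar} = P/A₂ = 40890/190 = 215.2 MPa, compressive.

σ ≈ 215 MPa (compressive)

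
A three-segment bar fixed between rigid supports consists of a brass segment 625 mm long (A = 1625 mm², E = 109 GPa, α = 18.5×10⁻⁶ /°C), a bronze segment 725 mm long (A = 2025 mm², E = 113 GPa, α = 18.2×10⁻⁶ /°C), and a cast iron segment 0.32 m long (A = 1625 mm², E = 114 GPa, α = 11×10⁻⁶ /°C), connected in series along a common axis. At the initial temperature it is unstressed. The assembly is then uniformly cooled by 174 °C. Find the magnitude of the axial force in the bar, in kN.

If the supports were absent, the total length change would be Σ αᵢΔT Lᵢ = 18.5×10⁻⁶×174×625 + 18.2×10⁻⁶×174×725 + 11×10⁻⁶×174×320 = 4.92 mm.
The walls prevent any net length change, so an axial force P (same in every segment) develops. Compatibility: P · Σ Lᵢ/(AᵢEᵢ) = δ_free.
Σ Lᵢ/(AᵢEᵢ) = 625/(1625×109×10³) + 725/(2025×113×10³) + 320/(1625×114×10³) = 8.424×10⁻⁶ mm/N.
So P = 4.92 / 8.424×10⁻⁶ = 584.1 kN, tensile.

P ≈ 584 kN (tensile)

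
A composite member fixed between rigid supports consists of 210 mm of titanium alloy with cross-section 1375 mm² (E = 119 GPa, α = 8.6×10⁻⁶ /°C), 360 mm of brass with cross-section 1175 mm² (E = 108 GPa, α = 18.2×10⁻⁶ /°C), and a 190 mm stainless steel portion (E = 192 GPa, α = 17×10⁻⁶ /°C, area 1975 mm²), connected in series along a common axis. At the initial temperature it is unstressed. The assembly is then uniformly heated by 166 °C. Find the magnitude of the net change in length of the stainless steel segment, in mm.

Free thermal expansion of the whole bar: Σ αᵢΔT Lᵢ = 8.6×10⁻⁶×166×210 + 18.2×10⁻⁶×166×360 + 17×10⁻⁶×166×190 = 1.924 mm.
Since the ends are fixed, an axial force P builds up, equal in every segment, with P · Σ Lᵢ/(AᵢEᵢ) = δ_free.
Σ Lᵢ/(AᵢEᵢ) = 210/(1375×119×10³) + 360/(1175×108×10³) + 190/(1975×192×10³) = 4.621×10⁻⁶ mm/N.
P = 1.924 / 4.621×10⁻⁶ = 416200 N = 416.2 kN, compressive.
For the stainless steel segment, free thermal change = 17×10⁻⁶×166×190 = 0.5362 mm and elastic change from P = 416200×190/(1975×192×10³) = 0.2086 mm; these oppose, so the net change is 0.328 mm (segment lengthens).

|ΔL| ≈ 0.328 mm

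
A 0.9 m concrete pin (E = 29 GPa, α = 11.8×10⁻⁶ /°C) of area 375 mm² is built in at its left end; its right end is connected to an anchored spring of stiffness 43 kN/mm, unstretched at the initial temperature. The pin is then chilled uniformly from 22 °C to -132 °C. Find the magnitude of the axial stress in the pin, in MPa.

σ ≈ 41.1 MPa (tensile)

If the spring were absent the pin would shorten by αΔT L = 11.8×10⁻⁶ × 154 × 900 = 1.635 mm.
Let P be the tensile force in the spring. The pin extends elastically by PL/(AE) and the spring stretches by P/k; together these equal δ_free.
P [ L/(AE) + 1/k ] = δ_free → P [ 900/(375×29×10³) + 1/(43×10³) ] = 1.635.
P = 1.635 / 0.000106 = 15430 N.
σ = P/A = 15430/375 = 41.14 MPa.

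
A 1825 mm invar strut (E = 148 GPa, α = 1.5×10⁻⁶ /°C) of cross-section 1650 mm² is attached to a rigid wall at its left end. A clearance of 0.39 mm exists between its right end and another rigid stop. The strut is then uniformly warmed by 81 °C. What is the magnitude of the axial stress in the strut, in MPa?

σ ≈ 0 MPa

Unrestrained expansion: δ_free = αΔT L = 1.5×10⁻⁶ × 81 × 1825 = 0.2217 mm.
Since δ_free = 0.222 mm is less than the 0.39 mm gap, the strut never touches the wall. No axial force develops.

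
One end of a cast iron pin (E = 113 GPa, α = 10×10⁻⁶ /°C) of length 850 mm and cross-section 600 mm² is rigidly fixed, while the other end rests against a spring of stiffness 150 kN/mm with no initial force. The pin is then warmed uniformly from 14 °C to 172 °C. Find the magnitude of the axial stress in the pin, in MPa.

σ ≈ 117 MPa (compressive)

If the spring were absent the pin would lengthen by αΔT L = 10×10⁻⁶ × 158 × 850 = 1.343 mm.
With a force P in the spring, the elastic change of the pin is PL/(AE) and that of the spring is P/k; compatibility requires their sum to equal δ_free.
P [ L/(AE) + 1/k ] = δ_free → P [ 850/(600×113×10³) + 1/(150×10³) ] = 1.343.
P = 1.343 / 1.92×10⁻⁵ = 69940 N.
σ = P/A = 69940/600 = 116.6 MPa.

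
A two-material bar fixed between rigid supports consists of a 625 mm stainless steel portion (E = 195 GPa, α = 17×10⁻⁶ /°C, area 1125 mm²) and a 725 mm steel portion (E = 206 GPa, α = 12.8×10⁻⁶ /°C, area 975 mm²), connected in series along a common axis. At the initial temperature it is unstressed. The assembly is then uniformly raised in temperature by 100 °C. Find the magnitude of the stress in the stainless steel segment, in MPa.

σ ≈ 274 MPa (compressive)

If the supports were absent, the total length change would be Σ αᵢΔT Lᵢ = 17×10⁻⁶×100×625 + 12.8×10⁻⁶×100×725 = 1.99 mm.
The rigid supports impose zero overall length change; the single axial force P common to all segments must satisfy P Σ Lᵢ/(AᵢEᵢ) = δ_free.
The series flexibility is Σ Lᵢ/(AᵢEᵢ) = 625/(1125×195×10³) + 725/(975×206×10³) = 6.459×10⁻⁶ mm/N.
Hence P = δ_free / Σ(L/AE) = 1.99/6.459×10⁻⁶ = 308.2 kN (compressive).
σ_{stainless steel} = P / A = 308200 / 1125 = 273.9 MPa.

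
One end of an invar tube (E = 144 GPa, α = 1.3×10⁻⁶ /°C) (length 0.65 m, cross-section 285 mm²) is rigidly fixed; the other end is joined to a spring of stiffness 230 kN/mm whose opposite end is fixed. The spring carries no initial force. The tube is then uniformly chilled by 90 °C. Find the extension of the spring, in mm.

If the spring were absent the tube would shorten by αΔT L = 1.3×10⁻⁶ × 90 × 650 = 0.07605 mm.
Let P be the tensile force in the spring. The tube extends elastically by PL/(AE) and the spring stretches by P/k; together these equal δ_free.
P [ L/(AE) + 1/k ] = δ_free → P [ 650/(285×144×10³) + 1/(230×10³) ] = 0.07605.
P = 0.07605 / 2.019×10⁻⁵ = 3767 N.
Spring extension = P/k = 3767/(230×10³) = 0.01638 mm.

δ ≈ 0.0164 mm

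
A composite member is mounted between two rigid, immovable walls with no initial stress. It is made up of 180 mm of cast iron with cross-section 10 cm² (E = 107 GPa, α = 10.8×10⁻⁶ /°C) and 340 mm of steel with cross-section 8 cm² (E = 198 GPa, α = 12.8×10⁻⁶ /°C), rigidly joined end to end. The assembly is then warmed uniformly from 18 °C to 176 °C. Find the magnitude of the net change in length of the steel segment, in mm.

|ΔL| ≈ 0.13 mm

If the supports were absent, the total length change would be Σ αᵢΔT Lᵢ = 10.8×10⁻⁶×158×180 + 12.8×10⁻⁶×158×340 = 0.9948 mm.
The walls prevent any net length change, so an axial force P (same in every segment) develops. Compatibility: P · Σ Lᵢ/(AᵢEᵢ) = δ_free.
Σ Lᵢ/(AᵢEᵢ) = 180/(1000×107×10³) + 340/(800×198×10³) = 3.829×10⁻⁶ mm/N.
Hence P = δ_free / Σ(L/AE) = 0.9948/3.829×10⁻⁶ = 259.8 kN (compressive).
For the steel segment, free thermal change = 12.8×10⁻⁶×158×340 = 0.6876 mm and elastic change from P = 259800×340/(800×198×10³) = 0.5577 mm; these oppose, so the net change is 0.13 mm (segment lengthens).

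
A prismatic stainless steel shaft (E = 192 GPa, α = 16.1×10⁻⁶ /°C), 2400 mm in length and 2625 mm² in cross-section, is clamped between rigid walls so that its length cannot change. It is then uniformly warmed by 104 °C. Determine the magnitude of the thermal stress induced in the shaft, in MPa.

σ ≈ 321 MPa (compressive)

With length fixed, the mechanical strain must cancel the thermal strain αΔT = 16.1×10⁻⁶ × 104 = 1674.4×10⁻⁶.
σ = EαΔT = 192×10³ × 16.1×10⁻⁶ × 104 = 321.5 MPa (compressive; the shaft is trying to expand).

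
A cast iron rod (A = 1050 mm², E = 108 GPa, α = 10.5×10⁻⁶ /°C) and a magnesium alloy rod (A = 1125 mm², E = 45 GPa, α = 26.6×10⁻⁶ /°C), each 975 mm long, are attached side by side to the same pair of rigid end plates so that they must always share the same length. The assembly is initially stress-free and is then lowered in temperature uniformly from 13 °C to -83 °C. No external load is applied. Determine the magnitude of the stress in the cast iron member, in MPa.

The magnesium alloy has the larger α, so on cooling it would change length more than the cast iron if both were free. The rigid plates force a common final length, so the magnesium alloy is put into tension and the cast iron into compression, with equal and opposite forces P (no external load).
Setting the final lengths equal and cancelling L: (α₁ − α₂)ΔT = P/(A₁E₁) + P/(A₂E₂).
|α₁ − α₂|·ΔT = 16.1×10⁻⁶ × 96 = 0.001546.
1/(A₁E₁) + 1/(A₂E₂) = 1/(1050×108×10³) + 1/(1125×45×10³) = 2.857×10⁻⁸ N⁻¹.
P = 0.001546 / 2.857×10⁻⁸ = 54100 N = 54.1 kN.
σ_{cast iron} = P/A₁ = 54100/1050 = 51.52 MPa, compressive.

σ ≈ 51.5 MPa (compressive)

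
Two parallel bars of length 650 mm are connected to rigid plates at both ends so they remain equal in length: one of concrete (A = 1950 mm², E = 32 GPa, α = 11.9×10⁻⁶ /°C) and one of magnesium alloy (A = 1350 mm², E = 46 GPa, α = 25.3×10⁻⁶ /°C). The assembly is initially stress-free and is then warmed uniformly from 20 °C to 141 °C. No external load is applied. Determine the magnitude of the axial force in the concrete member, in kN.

The magnesium alloy has the larger α, so on heating it would change length more than the concrete if both were free. The rigid plates force a common final length, so the magnesium alloy is put into compression and the concrete into tension, with equal and opposite forces P (no external load).
Compatibility of the two members (thermal + elastic change equal): (α₁ − α₂)ΔT = P·[1/(A₁E₁) + 1/(A₂E₂)].
|α₁ − α₂|·ΔT = 13.4×10⁻⁶ × 121 = 0.001621.
1/(A₁E₁) + 1/(A₂E₂) = 1/(1950×32×10³) + 1/(1350×46×10³) = 3.213×10⁻⁸ N⁻¹.
So P = 0.001621 / 3.213×10⁻⁸ = 50.47 kN.

P ≈ 50.5 kN (tensile in the concrete)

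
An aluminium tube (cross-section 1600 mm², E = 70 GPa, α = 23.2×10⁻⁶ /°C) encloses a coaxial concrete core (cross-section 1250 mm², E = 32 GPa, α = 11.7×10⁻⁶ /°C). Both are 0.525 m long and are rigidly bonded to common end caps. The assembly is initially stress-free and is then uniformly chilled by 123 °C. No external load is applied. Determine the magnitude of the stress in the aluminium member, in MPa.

σ ≈ 26.1 MPa (tensile)

Equilibrium of a rigid end plate with no external load gives equal and opposite internal forces ±P in the two members. Since α_{aluminium} > α_{concrete}, cooling drives the aluminium into tension and the concrete into compression.
Equating the net (thermal + elastic) strains gives |α₁ − α₂|·ΔT = P·[1/(A₁E₁) + 1/(A₂E₂)].
|α₁ − α₂|·ΔT = 11.5×10⁻⁶ × 123 = 0.001414.
1/(A₁E₁) + 1/(A₂E₂) = 1/(1600×70×10³) + 1/(1250×32×10³) = 3.393×10⁻⁸ N⁻¹.
So P = 0.001414 / 3.393×10⁻⁸ = 41.69 kN.
σ_{aluminium} = P/A₁ = 41690/1600 = 26.06 MPa, tensile.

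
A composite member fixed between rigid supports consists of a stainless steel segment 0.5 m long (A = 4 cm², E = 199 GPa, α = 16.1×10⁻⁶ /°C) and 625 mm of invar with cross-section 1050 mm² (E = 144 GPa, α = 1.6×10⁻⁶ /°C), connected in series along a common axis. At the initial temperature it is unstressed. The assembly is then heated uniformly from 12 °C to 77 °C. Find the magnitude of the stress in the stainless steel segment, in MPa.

σ ≈ 141 MPa (compressive)

Free thermal expansion of the whole bar: Σ αᵢΔT Lᵢ = 16.1×10⁻⁶×65×500 + 1.6×10⁻⁶×65×625 = 0.5883 mm.
The rigid supports impose zero overall length change; the single axial force P common to all segments must satisfy P Σ Lᵢ/(AᵢEᵢ) = δ_free.
Σ Lᵢ/(AᵢEᵢ) = 500/(400×199×10³) + 625/(1050×144×10³) = 1.042×10⁻⁵ mm/N.
So P = 0.5883 / 1.042×10⁻⁵ = 56.48 kN, compressive.
σ_{stainless steel} = P / A = 56480 / 400 = 141.2 MPa.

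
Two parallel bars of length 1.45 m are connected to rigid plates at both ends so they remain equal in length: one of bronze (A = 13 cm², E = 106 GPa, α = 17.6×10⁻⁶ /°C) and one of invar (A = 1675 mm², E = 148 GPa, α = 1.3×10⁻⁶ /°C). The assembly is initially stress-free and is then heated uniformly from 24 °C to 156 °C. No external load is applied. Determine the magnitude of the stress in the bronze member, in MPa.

Equilibrium of a rigid end plate with no external load gives equal and opposite internal forces ±P in the two members. Since α_{bronze} > α_{invar}, heating drives the bronze into compression and the invar into tension.
Setting the final lengths equal and cancelling L: (α₁ − α₂)ΔT = P/(A₁E₁) + P/(A₂E₂).
|α₁ − α₂|·ΔT = 16.3×10⁻⁶ × 132 = 0.002152.
1/(A₁E₁) + 1/(A₂E₂) = 1/(1300×106×10³) + 1/(1675×148×10³) = 1.129×10⁻⁸ N⁻¹.
So P = 0.002152 / 1.129×10⁻⁸ = 190.6 kN.
σ_{bronze} = P/A₁ = 190600/1300 = 146.6 MPa, compressive.

σ ≈ 147 MPa (compressive)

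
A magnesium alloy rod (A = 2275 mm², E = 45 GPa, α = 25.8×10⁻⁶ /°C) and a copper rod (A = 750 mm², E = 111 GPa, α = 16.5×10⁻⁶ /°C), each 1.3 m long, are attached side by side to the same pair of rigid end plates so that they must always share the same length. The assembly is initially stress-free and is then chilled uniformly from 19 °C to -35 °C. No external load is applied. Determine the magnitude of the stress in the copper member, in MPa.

σ ≈ 30.7 MPa (compressive)

The magnesium alloy has the larger α, so on cooling it would change length more than the copper if both were free. The rigid plates force a common final length, so the magnesium alloy is put into tension and the copper into compression, with equal and opposite forces P (no external load).
Equating the net (thermal + elastic) strains gives |α₁ − α₂|·ΔT = P·[1/(A₁E₁) + 1/(A₂E₂)].
|α₁ − α₂|·ΔT = 9.3×10⁻⁶ × 54 = 0.0005022.
1/(A₁E₁) + 1/(A₂E₂) = 1/(2275×45×10³) + 1/(750×111×10³) = 2.178×10⁻⁸ N⁻¹.
P = 0.0005022 / 2.178×10⁻⁸ = 23060 N = 23.06 kN.
σ_{copper} = P/A₂ = 23060/750 = 30.74 MPa, compressive.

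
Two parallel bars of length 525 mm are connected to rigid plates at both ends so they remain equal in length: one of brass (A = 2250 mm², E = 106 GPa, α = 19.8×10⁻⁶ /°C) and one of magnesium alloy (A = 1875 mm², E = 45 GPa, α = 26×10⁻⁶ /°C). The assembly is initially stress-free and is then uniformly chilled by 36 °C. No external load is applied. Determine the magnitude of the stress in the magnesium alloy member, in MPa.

Equilibrium of a rigid end plate with no external load gives equal and opposite internal forces ±P in the two members. Since α_{magnesium alloy} > α_{brass}, cooling drives the magnesium alloy into tension and the brass into compression.
Compatibility of the two members (thermal + elastic change equal): (α₁ − α₂)ΔT = P·[1/(A₁E₁) + 1/(A₂E₂)].
|α₁ − α₂|·ΔT = 6.2×10⁻⁶ × 36 = 0.0002232.
1/(A₁E₁) + 1/(A₂E₂) = 1/(2250×106×10³) + 1/(1875×45×10³) = 1.604×10⁻⁸ N⁻¹.
P = 0.0002232 / 1.604×10⁻⁸ = 13910 N = 13.91 kN.
σ_{magnesium alloy} = P/A₂ = 13910/1875 = 7.419 MPa, tensile.

σ ≈ 7.42 MPa (tensile)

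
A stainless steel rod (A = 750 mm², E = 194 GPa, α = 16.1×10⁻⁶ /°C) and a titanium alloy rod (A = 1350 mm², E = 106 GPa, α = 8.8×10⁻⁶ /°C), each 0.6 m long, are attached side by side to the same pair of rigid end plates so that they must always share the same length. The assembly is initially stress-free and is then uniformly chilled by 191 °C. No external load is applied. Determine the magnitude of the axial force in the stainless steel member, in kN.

The stainless steel has the larger α, so on cooling it would change length more than the titanium alloy if both were free. The rigid plates force a common final length, so the stainless steel is put into tension and the titanium alloy into compression, with equal and opposite forces P (no external load).
Compatibility of the two members (thermal + elastic change equal): (α₁ − α₂)ΔT = P·[1/(A₁E₁) + 1/(A₂E₂)].
|α₁ − α₂|·ΔT = 7.3×10⁻⁶ × 191 = 0.001394.
1/(A₁E₁) + 1/(A₂E₂) = 1/(750×194×10³) + 1/(1350×106×10³) = 1.386×10⁻⁸ N⁻¹.
So P = 0.001394 / 1.386×10⁻⁸ = 100.6 kN.

P ≈ 101 kN (tensile in the stainless steel)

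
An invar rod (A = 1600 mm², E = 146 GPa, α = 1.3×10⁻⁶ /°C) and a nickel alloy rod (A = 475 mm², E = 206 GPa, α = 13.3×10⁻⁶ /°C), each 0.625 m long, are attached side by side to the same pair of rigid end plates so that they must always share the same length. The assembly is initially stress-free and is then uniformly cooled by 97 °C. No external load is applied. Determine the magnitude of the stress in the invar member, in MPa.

Both members must finish at the same length. With the larger α, the nickel alloy tends to over-contract; the plates restrain it, putting the nickel alloy in tension and the invar in compression. With no external load the two internal forces are equal and opposite, magnitude P.
Compatibility of the two members (thermal + elastic change equal): (α₁ − α₂)ΔT = P·[1/(A₁E₁) + 1/(A₂E₂)].
|α₁ − α₂|·ΔT = 12×10⁻⁶ × 97 = 0.001164.
1/(A₁E₁) + 1/(A₂E₂) = 1/(1600×146×10³) + 1/(475×206×10³) = 1.45×10⁻⁸ N⁻¹.
P = 0.001164 / 1.45×10⁻⁸ = 80270 N = 80.27 kN.
σ_{invar} = P/A₁ = 80270/1600 = 50.17 MPa, compressive.

σ ≈ 50.2 MPa (compressive)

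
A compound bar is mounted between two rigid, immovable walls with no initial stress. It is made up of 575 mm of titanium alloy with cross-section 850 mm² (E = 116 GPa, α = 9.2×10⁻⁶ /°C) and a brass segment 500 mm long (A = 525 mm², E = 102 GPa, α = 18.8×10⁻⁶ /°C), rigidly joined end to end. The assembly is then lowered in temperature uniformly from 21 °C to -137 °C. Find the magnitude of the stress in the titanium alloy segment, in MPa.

σ ≈ 180 MPa (tensile)

If the supports were absent, the total length change would be Σ αᵢΔT Lᵢ = 9.2×10⁻⁶×158×575 + 18.8×10⁻⁶×158×500 = 2.321 mm.
Since the ends are fixed, an axial force P builds up, equal in every segment, with P · Σ Lᵢ/(AᵢEᵢ) = δ_free.
The series flexibility is Σ Lᵢ/(AᵢEᵢ) = 575/(850×116×10³) + 500/(525×102×10³) = 1.517×10⁻⁵ mm/N.
So P = 2.321 / 1.517×10⁻⁵ = 153 kN, tensile.
σ_{titanium alloy} = P / A = 153000 / 850 = 180 MPa.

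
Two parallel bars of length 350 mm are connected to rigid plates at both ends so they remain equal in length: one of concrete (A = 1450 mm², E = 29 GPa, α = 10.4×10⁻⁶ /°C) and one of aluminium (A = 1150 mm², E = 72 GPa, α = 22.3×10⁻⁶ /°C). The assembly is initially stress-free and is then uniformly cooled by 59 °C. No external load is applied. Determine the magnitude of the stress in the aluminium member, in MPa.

Both members must finish at the same length. With the larger α, the aluminium tends to over-contract; the plates restrain it, putting the aluminium in tension and the concrete in compression. With no external load the two internal forces are equal and opposite, magnitude P.
Equating the net (thermal + elastic) strains gives |α₁ − α₂|·ΔT = P·[1/(A₁E₁) + 1/(A₂E₂)].
|α₁ − α₂|·ΔT = 11.9×10⁻⁶ × 59 = 0.0007021.
1/(A₁E₁) + 1/(A₂E₂) = 1/(1450×29×10³) + 1/(1150×72×10³) = 3.586×10⁻⁸ N⁻¹.
So P = 0.0007021 / 3.586×10⁻⁸ = 19.58 kN.
σ_{aluminium} = P/A₂ = 19580/1150 = 17.03 MPa, tensile.

σ ≈ 17 MPa (tensile)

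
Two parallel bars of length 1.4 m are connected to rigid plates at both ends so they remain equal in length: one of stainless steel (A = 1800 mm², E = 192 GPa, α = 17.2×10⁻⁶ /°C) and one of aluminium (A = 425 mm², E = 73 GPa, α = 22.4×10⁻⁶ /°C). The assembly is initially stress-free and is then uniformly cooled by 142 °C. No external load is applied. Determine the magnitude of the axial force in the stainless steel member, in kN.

P ≈ 21 kN (compressive in the stainless steel)

Both members must finish at the same length. With the larger α, the aluminium tends to over-contract; the plates restrain it, putting the aluminium in tension and the stainless steel in compression. With no external load the two internal forces are equal and opposite, magnitude P.
Setting the final lengths equal and cancelling L: (α₁ − α₂)ΔT = P/(A₁E₁) + P/(A₂E₂).
|α₁ − α₂|·ΔT = 5.2×10⁻⁶ × 142 = 0.0007384.
1/(A₁E₁) + 1/(A₂E₂) = 1/(1800×192×10³) + 1/(425×73×10³) = 3.513×10⁻⁸ N⁻¹.
P = 0.0007384 / 3.513×10⁻⁸ = 21020 N = 21.02 kN.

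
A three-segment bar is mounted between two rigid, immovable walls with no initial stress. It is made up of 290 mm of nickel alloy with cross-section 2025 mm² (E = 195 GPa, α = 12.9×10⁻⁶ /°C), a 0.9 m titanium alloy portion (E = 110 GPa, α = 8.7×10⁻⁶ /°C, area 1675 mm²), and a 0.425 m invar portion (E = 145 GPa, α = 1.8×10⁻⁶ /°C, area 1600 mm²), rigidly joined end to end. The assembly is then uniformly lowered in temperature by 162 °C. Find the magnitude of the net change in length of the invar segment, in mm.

|ΔL| ≈ 0.367 mm

With the walls removed the bar would change length by δ_free = Σ αᵢΔT Lᵢ = 12.9×10⁻⁶×162×290 + 8.7×10⁻⁶×162×900 + 1.8×10⁻⁶×162×425 = 1.998 mm.
Since the ends are fixed, an axial force P builds up, equal in every segment, with P · Σ Lᵢ/(AᵢEᵢ) = δ_free.
The series flexibility is Σ Lᵢ/(AᵢEᵢ) = 290/(2025×195×10³) + 900/(1675×110×10³) + 425/(1600×145×10³) = 7.451×10⁻⁶ mm/N.
Hence P = δ_free / Σ(L/AE) = 1.998/7.451×10⁻⁶ = 268.2 kN (tensile).
For the invar segment, free thermal change = 1.8×10⁻⁶×162×425 = 0.1239 mm and elastic change from P = 268200×425/(1600×145×10³) = 0.4913 mm; these oppose, so the net change is 0.367 mm (segment lengthens).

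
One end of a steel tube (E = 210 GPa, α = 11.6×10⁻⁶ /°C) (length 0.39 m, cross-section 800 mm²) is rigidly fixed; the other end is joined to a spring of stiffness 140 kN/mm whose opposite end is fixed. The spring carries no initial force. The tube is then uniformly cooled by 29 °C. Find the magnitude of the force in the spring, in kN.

The unrestrained thermal change is αΔT L = 11.6×10⁻⁶ × 29 × 390 = 0.1312 mm.
With a force P in the spring, the elastic change of the tube is PL/(AE) and that of the spring is P/k; compatibility requires their sum to equal δ_free.
So P = δ_free / [L/(AE) + 1/k] = 0.1312 / [ 390/(800×210×10³) + 1/(140×10³) ].
P = 0.1312 / 9.464×10⁻⁶ = 13860 N.

P ≈ 13.9 kN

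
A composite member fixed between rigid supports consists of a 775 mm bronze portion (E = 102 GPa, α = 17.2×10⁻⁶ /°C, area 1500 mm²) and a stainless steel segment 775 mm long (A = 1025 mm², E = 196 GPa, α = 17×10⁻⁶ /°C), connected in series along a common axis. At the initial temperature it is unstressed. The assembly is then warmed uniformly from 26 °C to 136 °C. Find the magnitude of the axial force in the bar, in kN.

P ≈ 327 kN (compressive)

If the supports were absent, the total length change would be Σ αᵢΔT Lᵢ = 17.2×10⁻⁶×110×775 + 17×10⁻⁶×110×775 = 2.916 mm.
The rigid supports impose zero overall length change; the single axial force P common to all segments must satisfy P Σ Lᵢ/(AᵢEᵢ) = δ_free.
The series flexibility is Σ Lᵢ/(AᵢEᵢ) = 775/(1500×102×10³) + 775/(1025×196×10³) = 8.923×10⁻⁶ mm/N.
So P = 2.916 / 8.923×10⁻⁶ = 326.7 kN, compressive.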